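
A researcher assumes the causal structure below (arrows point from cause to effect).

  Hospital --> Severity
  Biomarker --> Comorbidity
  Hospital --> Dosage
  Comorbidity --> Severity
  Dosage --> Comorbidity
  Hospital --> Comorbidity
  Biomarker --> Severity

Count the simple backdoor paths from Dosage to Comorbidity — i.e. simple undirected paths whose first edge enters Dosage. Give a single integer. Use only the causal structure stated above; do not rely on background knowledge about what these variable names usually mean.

3

A backdoor path from Dosage to Comorbidity is any simple undirected path whose first edge points into Dosage (i.e. leaves Dosage via a parent).
Parents of Dosage: {Hospital}.
Enumerating:
  P1: Dosage <- Hospital -> Comorbidity
  P2: Dosage <- Hospital -> Severity <- Biomarker -> Comorbidity
  P3: Dosage <- Hospital -> Severity <- Comorbidity
That exhausts the simple backdoor paths. Count: 3.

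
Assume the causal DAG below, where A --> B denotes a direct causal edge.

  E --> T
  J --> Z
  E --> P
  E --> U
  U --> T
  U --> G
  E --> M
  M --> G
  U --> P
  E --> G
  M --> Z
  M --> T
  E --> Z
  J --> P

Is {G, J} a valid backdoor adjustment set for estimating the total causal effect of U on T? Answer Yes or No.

No

Backdoor paths from U to T (paths whose first edge points into U):
  P1: U <- E -> M -> T
  P2: U <- E -> Z <- M -> T
  P3: U <- E -> P <- J -> Z <- M -> T
  P4: U <- E -> T
  P5: U <- E -> G <- M -> T
Condition 1 (no descendant of U in the set): FAILS — G is a descendant of U.
Condition 2 (every backdoor path blocked by {G, J}):
  P1: open — no interior node is in the conditioning set.
  P2: blocked at collider Z (neither it nor any descendant is in the conditioning set).
  P3: blocked at collider P (neither it nor any descendant is in the conditioning set).
  P4: open — no interior node is in the conditioning set.
  P5: open — collider(s) G are conditioned on (or have a conditioned descendant) and no non-collider on the path is in the set.
{G, J} does not satisfy the backdoor criterion.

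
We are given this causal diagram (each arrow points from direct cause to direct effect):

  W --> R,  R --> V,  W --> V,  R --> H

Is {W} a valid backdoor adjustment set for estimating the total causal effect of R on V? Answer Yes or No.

Backdoor paths from R to V (paths whose first edge points into R):
  P1: R <- W -> V
Condition 1 (no descendant of R in the set): holds — descendants of R are {H, V}; none are in {W}.
Condition 2 (every backdoor path blocked by {W}):
  P1: blocked at fork node W ∈ conditioning set.
{W} satisfies the backdoor criterion.

Yes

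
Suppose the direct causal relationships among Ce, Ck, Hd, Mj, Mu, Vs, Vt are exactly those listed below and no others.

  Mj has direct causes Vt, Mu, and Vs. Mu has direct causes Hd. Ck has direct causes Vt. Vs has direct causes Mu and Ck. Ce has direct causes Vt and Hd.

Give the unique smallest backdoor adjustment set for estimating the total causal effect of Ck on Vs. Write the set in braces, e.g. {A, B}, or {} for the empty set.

Variables eligible for adjustment (non-descendants of Ck, excluding Ck and Vs): {Ce, Hd, Mu, Vt}.
Backdoor paths from Ck to Vs:
  P1: Ck <- Vt -> Ce <- Hd -> Mu -> Vs
  P2: Ck <- Vt -> Ce <- Hd -> Mu -> Mj <- Vs
  P3: Ck <- Vt -> Mj <- Mu -> Vs
  P4: Ck <- Vt -> Mj <- Vs
Each backdoor path contains an unconditioned collider, so every path is already blocked with the empty conditioning set:
  P1: blocked at collider Ce (neither it nor any descendant is in the conditioning set).
  P2: blocked at collider Ce (neither it nor any descendant is in the conditioning set).
  P3: blocked at collider Mj (neither it nor any descendant is in the conditioning set).
  P4: blocked at collider Mj (neither it nor any descendant is in the conditioning set).
The empty set is therefore the unique smallest valid set.

{}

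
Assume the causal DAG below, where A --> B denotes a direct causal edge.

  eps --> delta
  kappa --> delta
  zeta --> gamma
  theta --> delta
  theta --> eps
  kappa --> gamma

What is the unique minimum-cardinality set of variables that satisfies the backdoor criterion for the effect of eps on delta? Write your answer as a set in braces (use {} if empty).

Variables eligible for adjustment (non-descendants of eps, excluding eps and delta): {gamma, kappa, theta, zeta}.
Backdoor paths from eps to delta:
  P1: eps <- theta -> delta
The empty set is not sufficient: P1 (eps <- theta -> delta) has no collider blocking it and no conditioned non-collider, so it is open.
Try {theta}:
  P1: blocked at fork node theta ∈ conditioning set.
{theta} contains no descendant of eps and blocks every backdoor path.
No other singleton works — e.g. {zeta} leaves P1 open — so {theta} is the unique smallest valid adjustment set.

{theta}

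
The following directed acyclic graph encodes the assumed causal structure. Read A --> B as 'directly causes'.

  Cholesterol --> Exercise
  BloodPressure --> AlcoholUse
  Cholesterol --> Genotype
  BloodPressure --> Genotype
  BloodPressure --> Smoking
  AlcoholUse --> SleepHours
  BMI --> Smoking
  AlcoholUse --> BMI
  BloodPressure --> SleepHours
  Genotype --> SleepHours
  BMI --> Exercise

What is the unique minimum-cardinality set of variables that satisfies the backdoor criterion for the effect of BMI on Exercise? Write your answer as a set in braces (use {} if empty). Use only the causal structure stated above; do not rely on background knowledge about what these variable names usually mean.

{}

Variables eligible for adjustment (non-descendants of BMI, excluding BMI and Exercise): {AlcoholUse, BloodPressure, Cholesterol, Genotype, SleepHours}.
Backdoor paths from BMI to Exercise:
  P1: BMI <- AlcoholUse <- BloodPressure -> Genotype <- Cholesterol -> Exercise
  P2: BMI <- AlcoholUse <- BloodPressure -> SleepHours <- Genotype <- Cholesterol -> Exercise
  P3: BMI <- AlcoholUse -> SleepHours <- BloodPressure -> Genotype <- Cholesterol -> Exercise
  P4: BMI <- AlcoholUse -> SleepHours <- Genotype <- Cholesterol -> Exercise
Each backdoor path contains an unconditioned collider, so every path is already blocked with the empty conditioning set:
  P1: blocked at collider Genotype (neither it nor any descendant is in the conditioning set).
  P2: blocked at collider SleepHours (neither it nor any descendant is in the conditioning set).
  P3: blocked at collider SleepHours (neither it nor any descendant is in the conditioning set).
  P4: blocked at collider SleepHours (neither it nor any descendant is in the conditioning set).
The empty set is therefore the unique smallest valid set.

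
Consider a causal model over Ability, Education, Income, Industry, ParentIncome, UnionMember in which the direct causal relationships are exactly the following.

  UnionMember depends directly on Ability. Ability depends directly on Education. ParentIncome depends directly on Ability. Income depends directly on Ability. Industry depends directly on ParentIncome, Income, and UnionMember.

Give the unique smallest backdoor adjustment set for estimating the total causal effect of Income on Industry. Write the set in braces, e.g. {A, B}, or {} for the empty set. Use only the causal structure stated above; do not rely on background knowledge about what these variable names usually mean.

{Ability}

Variables eligible for adjustment (non-descendants of Income, excluding Income and Industry): {Ability, Education, ParentIncome, UnionMember}.
Backdoor paths from Income to Industry:
  P1: Income <- Ability -> UnionMember -> Industry
  P2: Income <- Ability -> ParentIncome -> Industry
The empty set is not sufficient: P1 (Income <- Ability -> UnionMember -> Industry) has no collider blocking it and no conditioned non-collider, so it is open.
Try {Ability}:
  P1: blocked at fork node Ability ∈ conditioning set.
  P2: blocked at fork node Ability ∈ conditioning set.
{Ability} contains no descendant of Income and blocks every backdoor path.
No other singleton works — e.g. {Education} leaves P1 open — so {Ability} is the unique smallest valid adjustment set.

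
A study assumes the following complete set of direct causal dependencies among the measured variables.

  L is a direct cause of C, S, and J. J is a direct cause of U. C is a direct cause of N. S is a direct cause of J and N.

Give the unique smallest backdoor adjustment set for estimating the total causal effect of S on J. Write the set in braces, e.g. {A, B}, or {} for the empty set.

{L}

Variables eligible for adjustment (non-descendants of S, excluding S and J): {C, L}.
Backdoor paths from S to J:
  P1: S <- L -> J
The empty set is not sufficient: P1 (S <- L -> J) has no collider blocking it and no conditioned non-collider, so it is open.
Try {L}:
  P1: blocked at fork node L ∈ conditioning set.
{L} contains no descendant of S and blocks every backdoor path.
No other singleton works — e.g. {C} leaves P1 open — so {L} is the unique smallest valid adjustment set.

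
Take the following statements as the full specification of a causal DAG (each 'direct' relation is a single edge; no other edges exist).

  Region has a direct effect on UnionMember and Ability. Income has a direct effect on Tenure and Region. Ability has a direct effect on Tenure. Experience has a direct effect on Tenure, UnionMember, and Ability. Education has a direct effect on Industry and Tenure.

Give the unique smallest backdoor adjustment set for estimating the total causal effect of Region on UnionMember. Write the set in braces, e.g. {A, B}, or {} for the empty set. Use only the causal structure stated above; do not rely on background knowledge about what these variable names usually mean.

Variables eligible for adjustment (non-descendants of Region, excluding Region and UnionMember): {Education, Experience, Income, Industry}.
Backdoor paths from Region to UnionMember:
  P1: Region <- Income -> Tenure <- Experience -> UnionMember
  P2: Region <- Income -> Tenure <- Ability <- Experience -> UnionMember
Each backdoor path contains an unconditioned collider, so every path is already blocked with the empty conditioning set:
  P1: blocked at collider Tenure (neither it nor any descendant is in the conditioning set).
  P2: blocked at collider Tenure (neither it nor any descendant is in the conditioning set).
The empty set is therefore the unique smallest valid set.

{}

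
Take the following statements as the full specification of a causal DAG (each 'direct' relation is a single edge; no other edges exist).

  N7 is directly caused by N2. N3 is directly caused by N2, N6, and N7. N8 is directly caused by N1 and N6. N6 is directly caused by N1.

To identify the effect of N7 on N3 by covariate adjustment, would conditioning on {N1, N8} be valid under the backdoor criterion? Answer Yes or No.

No

Backdoor paths from N7 to N3 (paths whose first edge points into N7):
  P1: N7 <- N2 -> N3
Condition 1 (no descendant of N7 in the set): holds — descendants of N7 are {N3}; none are in {N1, N8}.
Condition 2 (every backdoor path blocked by {N1, N8}):
  P1: open — no interior node is in the conditioning set.
{N1, N8} does not satisfy the backdoor criterion.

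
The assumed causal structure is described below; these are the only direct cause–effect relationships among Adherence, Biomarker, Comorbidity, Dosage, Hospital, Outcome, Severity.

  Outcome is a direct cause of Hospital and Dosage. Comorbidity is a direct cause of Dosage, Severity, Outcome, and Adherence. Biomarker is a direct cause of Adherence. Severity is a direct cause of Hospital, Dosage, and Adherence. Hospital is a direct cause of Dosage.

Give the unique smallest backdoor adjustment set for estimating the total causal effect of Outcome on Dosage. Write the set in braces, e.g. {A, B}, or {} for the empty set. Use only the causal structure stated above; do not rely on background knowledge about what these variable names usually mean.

{Comorbidity}

Variables eligible for adjustment (non-descendants of Outcome, excluding Outcome and Dosage): {Adherence, Biomarker, Comorbidity, Severity}.
Backdoor paths from Outcome to Dosage:
  P1: Outcome <- Comorbidity -> Severity -> Hospital -> Dosage
  P2: Outcome <- Comorbidity -> Severity -> Dosage
  P3: Outcome <- Comorbidity -> Adherence <- Severity -> Hospital -> Dosage
  P4: Outcome <- Comorbidity -> Adherence <- Severity -> Dosage
  P5: Outcome <- Comorbidity -> Dosage
The empty set is not sufficient: P1 (Outcome <- Comorbidity -> Severity -> Hospital -> Dosage) has no collider blocking it and no conditioned non-collider, so it is open.
Try {Comorbidity}:
  P1: blocked at fork node Comorbidity ∈ conditioning set.
  P2: blocked at fork node Comorbidity ∈ conditioning set.
  P3: blocked at fork node Comorbidity ∈ conditioning set.
  P4: blocked at fork node Comorbidity ∈ conditioning set.
  P5: blocked at fork node Comorbidity ∈ conditioning set.
{Comorbidity} contains no descendant of Outcome and blocks every backdoor path.
No other singleton works — e.g. {Biomarker} leaves P1 open — so {Comorbidity} is the unique smallest valid adjustment set.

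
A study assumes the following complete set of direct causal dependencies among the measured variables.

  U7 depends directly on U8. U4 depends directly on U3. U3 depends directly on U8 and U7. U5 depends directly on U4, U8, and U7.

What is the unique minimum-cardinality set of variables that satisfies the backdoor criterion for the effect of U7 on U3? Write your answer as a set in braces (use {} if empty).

Variables eligible for adjustment (non-descendants of U7, excluding U7 and U3): {U8}.
Backdoor paths from U7 to U3:
  P1: U7 <- U8 -> U3
  P2: U7 <- U8 -> U5 <- U4 <- U3
The empty set is not sufficient: P1 (U7 <- U8 -> U3) has no collider blocking it and no conditioned non-collider, so it is open.
Try {U8}:
  P1: blocked at fork node U8 ∈ conditioning set.
  P2: blocked at fork node U8 ∈ conditioning set.
{U8} contains no descendant of U7 and blocks every backdoor path.
{U8} is the unique smallest valid adjustment set.

{U8}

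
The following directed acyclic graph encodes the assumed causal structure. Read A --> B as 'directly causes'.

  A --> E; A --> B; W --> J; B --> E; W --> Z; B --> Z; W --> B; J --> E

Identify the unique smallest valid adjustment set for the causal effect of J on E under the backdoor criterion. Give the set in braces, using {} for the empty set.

Variables eligible for adjustment (non-descendants of J, excluding J and E): {A, B, W, Z}.
Backdoor paths from J to E:
  P1: J <- W -> B <- A -> E
  P2: J <- W -> B -> E
  P3: J <- W -> Z <- B <- A -> E
  P4: J <- W -> Z <- B -> E
The empty set is not sufficient: P2 (J <- W -> B -> E) has no collider blocking it and no conditioned non-collider, so it is open.
Try {W}:
  P1: blocked at fork node W ∈ conditioning set.
  P2: blocked at fork node W ∈ conditioning set.
  P3: blocked at fork node W ∈ conditioning set.
  P4: blocked at fork node W ∈ conditioning set.
{W} contains no descendant of J and blocks every backdoor path.
No other singleton works — e.g. {A} leaves P2 open — so {W} is the unique smallest valid adjustment set.

{W}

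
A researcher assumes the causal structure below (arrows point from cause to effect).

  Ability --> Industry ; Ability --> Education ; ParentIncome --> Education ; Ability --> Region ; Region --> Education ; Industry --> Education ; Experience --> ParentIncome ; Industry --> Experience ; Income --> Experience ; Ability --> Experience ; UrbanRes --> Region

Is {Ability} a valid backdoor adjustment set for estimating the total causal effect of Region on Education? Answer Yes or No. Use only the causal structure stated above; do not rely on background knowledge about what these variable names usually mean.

Yes

Backdoor paths from Region to Education (paths whose first edge points into Region):
  P1: Region <- Ability -> Industry -> Experience -> ParentIncome -> Education
  P2: Region <- Ability -> Industry -> Education
  P3: Region <- Ability -> Experience <- Industry -> Education
  P4: Region <- Ability -> Experience -> ParentIncome -> Education
  P5: Region <- Ability -> Education
Condition 1 (no descendant of Region in the set): holds — descendants of Region are {Education}; none are in {Ability}.
Condition 2 (every backdoor path blocked by {Ability}):
  P1: blocked at fork node Ability ∈ conditioning set.
  P2: blocked at fork node Ability ∈ conditioning set.
  P3: blocked at fork node Ability ∈ conditioning set.
  P4: blocked at fork node Ability ∈ conditioning set.
  P5: blocked at fork node Ability ∈ conditioning set.
{Ability} satisfies the backdoor criterion.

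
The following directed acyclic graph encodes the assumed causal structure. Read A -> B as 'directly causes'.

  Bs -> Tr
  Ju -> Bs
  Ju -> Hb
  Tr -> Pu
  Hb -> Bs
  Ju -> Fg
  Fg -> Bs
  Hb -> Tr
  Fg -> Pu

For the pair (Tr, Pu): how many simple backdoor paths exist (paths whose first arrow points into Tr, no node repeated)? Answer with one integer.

7

A backdoor path from Tr to Pu is any simple undirected path whose first edge points into Tr (i.e. leaves Tr via a parent).
Parents of Tr: {Bs, Hb}.
Enumerating:
  P1: Tr <- Hb <- Ju -> Fg -> Pu
  P2: Tr <- Hb <- Ju -> Bs <- Fg -> Pu
  P3: Tr <- Hb -> Bs <- Ju -> Fg -> Pu
  P4: Tr <- Hb -> Bs <- Fg -> Pu
  P5: Tr <- Bs <- Ju -> Fg -> Pu
  P6: Tr <- Bs <- Hb <- Ju -> Fg -> Pu
  P7: Tr <- Bs <- Fg -> Pu
That exhausts the simple backdoor paths. Count: 7.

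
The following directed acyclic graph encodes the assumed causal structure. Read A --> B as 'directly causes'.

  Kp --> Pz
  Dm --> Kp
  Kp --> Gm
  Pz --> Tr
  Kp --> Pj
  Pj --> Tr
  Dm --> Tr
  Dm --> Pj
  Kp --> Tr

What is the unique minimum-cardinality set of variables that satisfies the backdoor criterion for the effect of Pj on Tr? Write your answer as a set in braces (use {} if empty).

Variables eligible for adjustment (non-descendants of Pj, excluding Pj and Tr): {Dm, Gm, Kp, Pz}.
Backdoor paths from Pj to Tr:
  P1: Pj <- Dm -> Kp -> Pz -> Tr
  P2: Pj <- Dm -> Kp -> Tr
  P3: Pj <- Dm -> Tr
  P4: Pj <- Kp <- Dm -> Tr
  P5: Pj <- Kp -> Pz -> Tr
  P6: Pj <- Kp -> Tr
The empty set is not sufficient: P1 (Pj <- Dm -> Kp -> Pz -> Tr) has no collider blocking it and no conditioned non-collider, so it is open.
Try {Dm, Kp}:
  P1: blocked at fork node Dm ∈ conditioning set.
  P2: blocked at fork node Dm ∈ conditioning set.
  P3: blocked at fork node Dm ∈ conditioning set.
  P4: blocked at chain node Kp ∈ conditioning set.
  P5: blocked at fork node Kp ∈ conditioning set.
  P6: blocked at fork node Kp ∈ conditioning set.
{Dm, Kp} contains no descendant of Pj and blocks every backdoor path.
Every element of {Dm, Kp} is needed (dropping Dm leaves P3 open; dropping Kp leaves P5 open), so no proper subset is valid.
Among all size-2 subsets of the eligible variables, only {Dm, Kp} blocks every backdoor path, so it is the unique smallest valid adjustment set.

{Dm, Kp}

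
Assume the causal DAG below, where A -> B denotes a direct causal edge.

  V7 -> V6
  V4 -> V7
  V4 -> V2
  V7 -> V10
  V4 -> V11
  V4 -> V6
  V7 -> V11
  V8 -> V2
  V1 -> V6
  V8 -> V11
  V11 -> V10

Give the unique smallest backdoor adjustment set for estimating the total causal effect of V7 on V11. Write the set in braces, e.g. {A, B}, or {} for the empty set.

{V4}

Variables eligible for adjustment (non-descendants of V7, excluding V7 and V11): {V1, V2, V4, V8}.
Backdoor paths from V7 to V11:
  P1: V7 <- V4 -> V11
  P2: V7 <- V4 -> V2 <- V8 -> V11
The empty set is not sufficient: P1 (V7 <- V4 -> V11) has no collider blocking it and no conditioned non-collider, so it is open.
Try {V4}:
  P1: blocked at fork node V4 ∈ conditioning set.
  P2: blocked at fork node V4 ∈ conditioning set.
{V4} contains no descendant of V7 and blocks every backdoor path.
No other singleton works — e.g. {V1} leaves P1 open — so {V4} is the unique smallest valid adjustment set.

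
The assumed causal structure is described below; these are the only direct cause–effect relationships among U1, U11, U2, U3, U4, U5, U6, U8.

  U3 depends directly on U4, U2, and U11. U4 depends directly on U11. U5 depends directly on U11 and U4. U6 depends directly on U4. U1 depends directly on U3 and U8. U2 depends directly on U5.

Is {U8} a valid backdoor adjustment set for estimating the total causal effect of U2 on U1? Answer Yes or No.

No

Backdoor paths from U2 to U1 (paths whose first edge points into U2):
  P1: U2 <- U5 <- U11 -> U4 -> U3 -> U1
  P2: U2 <- U5 <- U11 -> U3 -> U1
  P3: U2 <- U5 <- U4 <- U11 -> U3 -> U1
  P4: U2 <- U5 <- U4 -> U3 -> U1
Condition 1 (no descendant of U2 in the set): holds — descendants of U2 are {U1, U3}; none are in {U8}.
Condition 2 (every backdoor path blocked by {U8}):
  P1: open — no interior node is in the conditioning set.
  P2: open — no interior node is in the conditioning set.
  P3: open — no interior node is in the conditioning set.
  P4: open — no interior node is in the conditioning set.
{U8} does not satisfy the backdoor criterion.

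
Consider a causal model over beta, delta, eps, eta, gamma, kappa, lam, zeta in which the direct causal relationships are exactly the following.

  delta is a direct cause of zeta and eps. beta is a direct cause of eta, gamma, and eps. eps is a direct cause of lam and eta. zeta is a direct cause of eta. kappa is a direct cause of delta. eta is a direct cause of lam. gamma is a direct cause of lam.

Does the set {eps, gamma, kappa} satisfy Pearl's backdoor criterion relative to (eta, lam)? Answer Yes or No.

Yes

Backdoor paths from eta to lam (paths whose first edge points into eta):
  P1: eta <- beta -> eps -> lam
  P2: eta <- beta -> gamma -> lam
  P3: eta <- eps <- beta -> gamma -> lam
  P4: eta <- eps -> lam
  P5: eta <- zeta <- delta -> eps <- beta -> gamma -> lam
  P6: eta <- zeta <- delta -> eps -> lam
Condition 1 (no descendant of eta in the set): holds — descendants of eta are {lam}; none are in {eps, gamma, kappa}.
Condition 2 (every backdoor path blocked by {eps, gamma, kappa}):
  P1: blocked at chain node eps ∈ conditioning set.
  P2: blocked at chain node gamma ∈ conditioning set.
  P3: blocked at chain node eps ∈ conditioning set.
  P4: blocked at fork node eps ∈ conditioning set.
  P5: blocked at chain node gamma ∈ conditioning set.
  P6: blocked at chain node eps ∈ conditioning set.
{eps, gamma, kappa} satisfies the backdoor criterion.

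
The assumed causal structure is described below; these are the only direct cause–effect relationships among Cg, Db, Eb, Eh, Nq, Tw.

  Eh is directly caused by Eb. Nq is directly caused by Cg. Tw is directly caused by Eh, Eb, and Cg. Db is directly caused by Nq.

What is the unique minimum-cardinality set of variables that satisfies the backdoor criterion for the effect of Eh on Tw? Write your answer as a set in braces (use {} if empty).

Variables eligible for adjustment (non-descendants of Eh, excluding Eh and Tw): {Cg, Db, Eb, Nq}.
Backdoor paths from Eh to Tw:
  P1: Eh <- Eb -> Tw
The empty set is not sufficient: P1 (Eh <- Eb -> Tw) has no collider blocking it and no conditioned non-collider, so it is open.
Try {Eb}:
  P1: blocked at fork node Eb ∈ conditioning set.
{Eb} contains no descendant of Eh and blocks every backdoor path.
No other singleton works — e.g. {Cg} leaves P1 open — so {Eb} is the unique smallest valid adjustment set.

{Eb}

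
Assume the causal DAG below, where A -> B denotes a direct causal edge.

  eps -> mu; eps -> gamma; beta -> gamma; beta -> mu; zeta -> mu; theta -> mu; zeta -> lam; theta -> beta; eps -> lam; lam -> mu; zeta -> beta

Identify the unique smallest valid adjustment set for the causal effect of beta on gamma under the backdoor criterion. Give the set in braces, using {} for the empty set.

Variables eligible for adjustment (non-descendants of beta, excluding beta and gamma): {eps, lam, theta, zeta}.
Backdoor paths from beta to gamma:
  P1: beta <- zeta -> lam <- eps -> gamma
  P2: beta <- zeta -> lam -> mu <- eps -> gamma
  P3: beta <- zeta -> mu <- eps -> gamma
  P4: beta <- zeta -> mu <- lam <- eps -> gamma
  P5: beta <- theta -> mu <- zeta -> lam <- eps -> gamma
  P6: beta <- theta -> mu <- eps -> gamma
  P7: beta <- theta -> mu <- lam <- eps -> gamma
Each backdoor path contains an unconditioned collider, so every path is already blocked with the empty conditioning set:
  P1: blocked at collider lam (neither it nor any descendant is in the conditioning set).
  P2: blocked at collider mu (neither it nor any descendant is in the conditioning set).
  P3: blocked at collider mu (neither it nor any descendant is in the conditioning set).
  P4: blocked at collider mu (neither it nor any descendant is in the conditioning set).
  P5: blocked at collider mu (neither it nor any descendant is in the conditioning set).
  P6: blocked at collider mu (neither it nor any descendant is in the conditioning set).
  P7: blocked at collider mu (neither it nor any descendant is in the conditioning set).
The empty set is therefore the unique smallest valid set.

{}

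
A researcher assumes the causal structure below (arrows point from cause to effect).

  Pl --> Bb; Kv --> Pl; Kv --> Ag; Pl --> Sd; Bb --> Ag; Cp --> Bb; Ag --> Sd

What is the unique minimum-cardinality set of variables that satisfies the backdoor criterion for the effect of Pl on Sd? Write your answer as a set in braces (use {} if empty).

Variables eligible for adjustment (non-descendants of Pl, excluding Pl and Sd): {Cp, Kv}.
Backdoor paths from Pl to Sd:
  P1: Pl <- Kv -> Ag -> Sd
The empty set is not sufficient: P1 (Pl <- Kv -> Ag -> Sd) has no collider blocking it and no conditioned non-collider, so it is open.
Try {Kv}:
  P1: blocked at fork node Kv ∈ conditioning set.
{Kv} contains no descendant of Pl and blocks every backdoor path.
No other singleton works — e.g. {Cp} leaves P1 open — so {Kv} is the unique smallest valid adjustment set.

{Kv}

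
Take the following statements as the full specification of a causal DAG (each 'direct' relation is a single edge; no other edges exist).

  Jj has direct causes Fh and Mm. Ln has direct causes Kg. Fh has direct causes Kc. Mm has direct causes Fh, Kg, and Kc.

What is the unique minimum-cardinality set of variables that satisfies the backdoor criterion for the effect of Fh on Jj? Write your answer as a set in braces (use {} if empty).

{Kc}

Variables eligible for adjustment (non-descendants of Fh, excluding Fh and Jj): {Kc, Kg, Ln}.
Backdoor paths from Fh to Jj:
  P1: Fh <- Kc -> Mm -> Jj
The empty set is not sufficient: P1 (Fh <- Kc -> Mm -> Jj) has no collider blocking it and no conditioned non-collider, so it is open.
Try {Kc}:
  P1: blocked at fork node Kc ∈ conditioning set.
{Kc} contains no descendant of Fh and blocks every backdoor path.
No other singleton works — e.g. {Kg} leaves P1 open — so {Kc} is the unique smallest valid adjustment set.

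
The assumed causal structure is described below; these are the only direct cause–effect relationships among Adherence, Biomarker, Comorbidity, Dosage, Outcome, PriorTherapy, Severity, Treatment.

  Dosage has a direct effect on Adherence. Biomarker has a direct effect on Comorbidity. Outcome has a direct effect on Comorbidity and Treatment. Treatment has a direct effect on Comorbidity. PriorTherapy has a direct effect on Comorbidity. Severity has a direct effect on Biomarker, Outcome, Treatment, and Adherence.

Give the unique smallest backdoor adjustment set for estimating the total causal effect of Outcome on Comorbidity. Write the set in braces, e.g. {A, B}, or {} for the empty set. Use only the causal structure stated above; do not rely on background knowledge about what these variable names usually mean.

{Severity}

Variables eligible for adjustment (non-descendants of Outcome, excluding Outcome and Comorbidity): {Adherence, Biomarker, Dosage, PriorTherapy, Severity}.
Backdoor paths from Outcome to Comorbidity:
  P1: Outcome <- Severity -> Biomarker -> Comorbidity
  P2: Outcome <- Severity -> Treatment -> Comorbidity
The empty set is not sufficient: P1 (Outcome <- Severity -> Biomarker -> Comorbidity) has no collider blocking it and no conditioned non-collider, so it is open.
Try {Severity}:
  P1: blocked at fork node Severity ∈ conditioning set.
  P2: blocked at fork node Severity ∈ conditioning set.
{Severity} contains no descendant of Outcome and blocks every backdoor path.
No other singleton works — e.g. {PriorTherapy} leaves P1 open — so {Severity} is the unique smallest valid adjustment set.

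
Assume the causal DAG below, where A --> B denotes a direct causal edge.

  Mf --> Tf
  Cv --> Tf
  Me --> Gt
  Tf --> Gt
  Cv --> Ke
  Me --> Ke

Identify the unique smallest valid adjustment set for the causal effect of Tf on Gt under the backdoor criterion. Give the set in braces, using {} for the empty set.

{}

Variables eligible for adjustment (non-descendants of Tf, excluding Tf and Gt): {Cv, Ke, Me, Mf}.
Backdoor paths from Tf to Gt:
  P1: Tf <- Cv -> Ke <- Me -> Gt
Each backdoor path contains an unconditioned collider, so every path is already blocked with the empty conditioning set:
  P1: blocked at collider Ke (neither it nor any descendant is in the conditioning set).
The empty set is therefore the unique smallest valid set.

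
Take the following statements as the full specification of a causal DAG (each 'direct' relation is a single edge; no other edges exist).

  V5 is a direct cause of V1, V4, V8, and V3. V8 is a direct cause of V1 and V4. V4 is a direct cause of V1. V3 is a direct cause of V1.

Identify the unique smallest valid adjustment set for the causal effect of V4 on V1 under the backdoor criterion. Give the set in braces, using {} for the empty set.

{V5, V8}

Variables eligible for adjustment (non-descendants of V4, excluding V4 and V1): {V3, V5, V8}.
Backdoor paths from V4 to V1:
  P1: V4 <- V5 -> V8 -> V1
  P2: V4 <- V5 -> V3 -> V1
  P3: V4 <- V5 -> V1
  P4: V4 <- V8 <- V5 -> V3 -> V1
  P5: V4 <- V8 <- V5 -> V1
  P6: V4 <- V8 -> V1
The empty set is not sufficient: P1 (V4 <- V5 -> V8 -> V1) has no collider blocking it and no conditioned non-collider, so it is open.
Try {V5, V8}:
  P1: blocked at fork node V5 ∈ conditioning set.
  P2: blocked at fork node V5 ∈ conditioning set.
  P3: blocked at fork node V5 ∈ conditioning set.
  P4: blocked at chain node V8 ∈ conditioning set.
  P5: blocked at chain node V8 ∈ conditioning set.
  P6: blocked at fork node V8 ∈ conditioning set.
{V5, V8} contains no descendant of V4 and blocks every backdoor path.
Every element of {V5, V8} is needed (dropping V5 leaves P2 open; dropping V8 leaves P6 open), so no proper subset is valid.
Among all size-2 subsets of the eligible variables, only {V5, V8} blocks every backdoor path, so it is the unique smallest valid adjustment set.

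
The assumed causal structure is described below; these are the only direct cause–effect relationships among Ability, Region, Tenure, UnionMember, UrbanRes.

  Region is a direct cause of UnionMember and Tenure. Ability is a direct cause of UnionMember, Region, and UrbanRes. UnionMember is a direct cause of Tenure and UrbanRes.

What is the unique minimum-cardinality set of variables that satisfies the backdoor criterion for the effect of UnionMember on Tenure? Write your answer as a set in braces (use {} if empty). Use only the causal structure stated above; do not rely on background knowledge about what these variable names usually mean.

Variables eligible for adjustment (non-descendants of UnionMember, excluding UnionMember and Tenure): {Ability, Region}.
Backdoor paths from UnionMember to Tenure:
  P1: UnionMember <- Ability -> Region -> Tenure
  P2: UnionMember <- Region -> Tenure
The empty set is not sufficient: P1 (UnionMember <- Ability -> Region -> Tenure) has no collider blocking it and no conditioned non-collider, so it is open.
Try {Region}:
  P1: blocked at chain node Region ∈ conditioning set.
  P2: blocked at fork node Region ∈ conditioning set.
{Region} contains no descendant of UnionMember and blocks every backdoor path.
No other singleton works — e.g. {Ability} leaves P2 open — so {Region} is the unique smallest valid adjustment set.

{Region}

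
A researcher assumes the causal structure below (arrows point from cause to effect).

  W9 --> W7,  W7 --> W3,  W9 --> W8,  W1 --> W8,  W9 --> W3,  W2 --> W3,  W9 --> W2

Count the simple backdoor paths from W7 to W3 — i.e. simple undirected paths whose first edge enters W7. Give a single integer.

2

A backdoor path from W7 to W3 is any simple undirected path whose first edge points into W7 (i.e. leaves W7 via a parent).
Parents of W7: {W9}.
Enumerating:
  P1: W7 <- W9 -> W2 -> W3
  P2: W7 <- W9 -> W3
That exhausts the simple backdoor paths. Count: 2.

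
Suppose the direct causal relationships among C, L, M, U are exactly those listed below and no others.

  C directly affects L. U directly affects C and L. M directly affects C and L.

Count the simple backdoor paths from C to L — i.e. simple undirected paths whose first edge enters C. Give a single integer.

2

A backdoor path from C to L is any simple undirected path whose first edge points into C (i.e. leaves C via a parent).
Parents of C: {M, U}.
Enumerating:
  P1: C <- U -> L
  P2: C <- M -> L
That exhausts the simple backdoor paths. Count: 2.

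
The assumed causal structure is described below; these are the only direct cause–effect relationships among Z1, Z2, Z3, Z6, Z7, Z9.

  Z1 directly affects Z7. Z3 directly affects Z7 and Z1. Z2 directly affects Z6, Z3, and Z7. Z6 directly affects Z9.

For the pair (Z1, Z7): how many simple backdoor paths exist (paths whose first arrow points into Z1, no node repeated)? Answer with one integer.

A backdoor path from Z1 to Z7 is any simple undirected path whose first edge points into Z1 (i.e. leaves Z1 via a parent).
Parents of Z1: {Z3}.
Enumerating:
  P1: Z1 <- Z3 <- Z2 -> Z7
  P2: Z1 <- Z3 -> Z7
That exhausts the simple backdoor paths. Count: 2.

2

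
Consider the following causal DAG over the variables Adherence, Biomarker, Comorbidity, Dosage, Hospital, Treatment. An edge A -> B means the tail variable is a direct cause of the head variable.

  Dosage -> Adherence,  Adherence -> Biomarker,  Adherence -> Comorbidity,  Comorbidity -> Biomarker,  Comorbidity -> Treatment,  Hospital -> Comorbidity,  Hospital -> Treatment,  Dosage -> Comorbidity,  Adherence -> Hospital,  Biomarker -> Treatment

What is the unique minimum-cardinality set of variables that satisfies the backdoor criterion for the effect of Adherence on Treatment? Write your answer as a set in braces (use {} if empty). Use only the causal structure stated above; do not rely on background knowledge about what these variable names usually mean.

Variables eligible for adjustment (non-descendants of Adherence, excluding Adherence and Treatment): {Dosage}.
Backdoor paths from Adherence to Treatment:
  P1: Adherence <- Dosage -> Comorbidity <- Hospital -> Treatment
  P2: Adherence <- Dosage -> Comorbidity -> Biomarker -> Treatment
  P3: Adherence <- Dosage -> Comorbidity -> Treatment
The empty set is not sufficient: P2 (Adherence <- Dosage -> Comorbidity -> Biomarker -> Treatment) has no collider blocking it and no conditioned non-collider, so it is open.
Try {Dosage}:
  P1: blocked at fork node Dosage ∈ conditioning set.
  P2: blocked at fork node Dosage ∈ conditioning set.
  P3: blocked at fork node Dosage ∈ conditioning set.
{Dosage} contains no descendant of Adherence and blocks every backdoor path.
{Dosage} is the unique smallest valid adjustment set.

{Dosage}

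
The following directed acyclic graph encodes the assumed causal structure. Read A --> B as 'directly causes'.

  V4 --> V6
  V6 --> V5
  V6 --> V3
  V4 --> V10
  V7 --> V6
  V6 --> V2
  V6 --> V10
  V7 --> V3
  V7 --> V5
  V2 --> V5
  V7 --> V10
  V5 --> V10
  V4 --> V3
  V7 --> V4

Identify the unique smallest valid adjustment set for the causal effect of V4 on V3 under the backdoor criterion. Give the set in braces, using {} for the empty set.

{V7}

Variables eligible for adjustment (non-descendants of V4, excluding V4 and V3): {V7}.
Backdoor paths from V4 to V3:
  P1: V4 <- V7 -> V6 -> V3
  P2: V4 <- V7 -> V3
  P3: V4 <- V7 -> V5 <- V6 -> V3
  P4: V4 <- V7 -> V5 <- V2 <- V6 -> V3
  P5: V4 <- V7 -> V5 -> V10 <- V6 -> V3
  P6: V4 <- V7 -> V10 <- V6 -> V3
  P7: V4 <- V7 -> V10 <- V5 <- V6 -> V3
  P8: V4 <- V7 -> V10 <- V5 <- V2 <- V6 -> V3
The empty set is not sufficient: P1 (V4 <- V7 -> V6 -> V3) has no collider blocking it and no conditioned non-collider, so it is open.
Try {V7}:
  P1: blocked at fork node V7 ∈ conditioning set.
  P2: blocked at fork node V7 ∈ conditioning set.
  P3: blocked at fork node V7 ∈ conditioning set.
  P4: blocked at fork node V7 ∈ conditioning set.
  P5: blocked at fork node V7 ∈ conditioning set.
  P6: blocked at fork node V7 ∈ conditioning set.
  P7: blocked at fork node V7 ∈ conditioning set.
  P8: blocked at fork node V7 ∈ conditioning set.
{V7} contains no descendant of V4 and blocks every backdoor path.
{V7} is the unique smallest valid adjustment set.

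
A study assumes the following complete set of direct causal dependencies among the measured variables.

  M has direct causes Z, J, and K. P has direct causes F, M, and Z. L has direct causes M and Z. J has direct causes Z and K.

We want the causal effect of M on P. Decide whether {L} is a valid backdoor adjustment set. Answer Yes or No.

No

Backdoor paths from M to P (paths whose first edge points into M):
  P1: M <- Z -> P
  P2: M <- K -> J <- Z -> P
  P3: M <- J <- Z -> P
Condition 1 (no descendant of M in the set): FAILS — L is a descendant of M.
Condition 2 (every backdoor path blocked by {L}):
  P1: open — no interior node is in the conditioning set.
  P2: open — collider(s) J are conditioned on (or have a conditioned descendant) and no non-collider on the path is in the set.
  P3: open — no interior node is in the conditioning set.
{L} does not satisfy the backdoor criterion.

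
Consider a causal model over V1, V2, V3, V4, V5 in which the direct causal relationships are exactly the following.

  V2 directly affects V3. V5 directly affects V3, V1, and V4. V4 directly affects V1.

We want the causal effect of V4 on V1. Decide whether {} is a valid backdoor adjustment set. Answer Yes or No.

Backdoor paths from V4 to V1 (paths whose first edge points into V4):
  P1: V4 <- V5 -> V1
Condition 1 (no descendant of V4 in the set): holds — descendants of V4 are {V1}; none are in {}.
Condition 2 (every backdoor path blocked by {}):
  P1: open — no interior node is in the conditioning set.
{} does not satisfy the backdoor criterion.

No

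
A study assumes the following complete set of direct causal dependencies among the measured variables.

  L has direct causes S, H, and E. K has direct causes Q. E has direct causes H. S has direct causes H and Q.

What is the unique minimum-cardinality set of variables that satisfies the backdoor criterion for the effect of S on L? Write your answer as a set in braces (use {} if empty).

Variables eligible for adjustment (non-descendants of S, excluding S and L): {E, H, K, Q}.
Backdoor paths from S to L:
  P1: S <- H -> E -> L
  P2: S <- H -> L
The empty set is not sufficient: P1 (S <- H -> E -> L) has no collider blocking it and no conditioned non-collider, so it is open.
Try {H}:
  P1: blocked at fork node H ∈ conditioning set.
  P2: blocked at fork node H ∈ conditioning set.
{H} contains no descendant of S and blocks every backdoor path.
No other singleton works — e.g. {Q} leaves P1 open — so {H} is the unique smallest valid adjustment set.

{H}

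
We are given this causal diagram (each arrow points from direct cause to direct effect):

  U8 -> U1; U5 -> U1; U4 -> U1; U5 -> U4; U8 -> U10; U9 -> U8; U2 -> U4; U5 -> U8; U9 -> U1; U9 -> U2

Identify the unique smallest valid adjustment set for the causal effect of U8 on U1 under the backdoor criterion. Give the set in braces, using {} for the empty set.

Variables eligible for adjustment (non-descendants of U8, excluding U8 and U1): {U2, U4, U5, U9}.
Backdoor paths from U8 to U1:
  P1: U8 <- U5 -> U4 <- U2 <- U9 -> U1
  P2: U8 <- U5 -> U4 -> U1
  P3: U8 <- U5 -> U1
  P4: U8 <- U9 -> U2 -> U4 <- U5 -> U1
  P5: U8 <- U9 -> U2 -> U4 -> U1
  P6: U8 <- U9 -> U1
The empty set is not sufficient: P2 (U8 <- U5 -> U4 -> U1) has no collider blocking it and no conditioned non-collider, so it is open.
Try {U5, U9}:
  P1: blocked at fork node U5 ∈ conditioning set.
  P2: blocked at fork node U5 ∈ conditioning set.
  P3: blocked at fork node U5 ∈ conditioning set.
  P4: blocked at fork node U9 ∈ conditioning set.
  P5: blocked at fork node U9 ∈ conditioning set.
  P6: blocked at fork node U9 ∈ conditioning set.
{U5, U9} contains no descendant of U8 and blocks every backdoor path.
Every element of {U5, U9} is needed (dropping U5 leaves P2 open; dropping U9 leaves P5 open), so no proper subset is valid.
Among all size-2 subsets of the eligible variables, only {U5, U9} blocks every backdoor path, so it is the unique smallest valid adjustment set.

{U5, U9}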